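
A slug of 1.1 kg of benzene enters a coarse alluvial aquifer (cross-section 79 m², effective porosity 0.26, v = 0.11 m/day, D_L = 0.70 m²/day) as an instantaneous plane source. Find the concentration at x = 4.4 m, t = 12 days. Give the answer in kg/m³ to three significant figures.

For an instantaneous plane source, C(x,t) = M/(n_e·A·√(4πDt)) · exp(−(x−vt)²/(4Dt)), with n_e·A the pore (flow) area.
Plume center vt = 0.11 × 12 = 1.32 m, so the well at 4.4 m is 3.08 m downgradient of the peak.
√(4πDt) = 10.27 m, giving peak height M/(n_e·A·√(4πDt)) = 1.1/(0.26 × 79 × 10.27) = 0.005215 kg/m³.
(x−vt)²/(4Dt) = (3.08)²/(4 × 0.70 × 12) = 0.2823; exp(−0.2823) = 0.7540.
C = 0.005215 × 0.7540 = 0.00393 kg/m³.

0.00393 kg/m³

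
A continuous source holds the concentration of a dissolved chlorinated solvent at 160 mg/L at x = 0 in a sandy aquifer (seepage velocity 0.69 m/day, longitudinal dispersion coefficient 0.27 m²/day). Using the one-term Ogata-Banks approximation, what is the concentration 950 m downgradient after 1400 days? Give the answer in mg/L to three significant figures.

For a continuous step input, C/C₀ ≈ ½·erfc((x−vt)/(2√(Dt))).
vt = 0.69 × 1400 = 966 m and 2√(Dt) = 2√(0.27 × 1400) = 38.88 m.
Argument (x−vt)/(2√(Dt)) = (950 − 966)/38.88 = -0.4115; ½·erfc(-0.4115) = 0.7197.
C = 160 × 0.7197 = 115 mg/L.

115 mg/L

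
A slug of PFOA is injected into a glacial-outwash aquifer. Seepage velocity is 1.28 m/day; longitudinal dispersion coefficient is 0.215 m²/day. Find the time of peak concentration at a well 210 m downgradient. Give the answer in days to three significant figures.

For the 1D instantaneous-source solution, setting ∂C/∂t = 0 at fixed x gives v²t² + 2Dt − x² = 0, so t = (√(D² + v²x²) − D)/v².
√(D² + v²x²) = √(0.215² + 1.28² × 210²) = 268.8; v² = 1.6384.
t = (268.8 − 0.215)/1.6384 = 164 days (vs. the pure-advection estimate x/v = 164 d).

164 days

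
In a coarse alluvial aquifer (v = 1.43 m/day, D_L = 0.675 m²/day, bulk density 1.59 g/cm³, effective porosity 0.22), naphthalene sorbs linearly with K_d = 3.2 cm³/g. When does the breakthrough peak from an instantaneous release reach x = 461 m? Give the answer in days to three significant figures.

Retardation factor R = 1 + ρ_b·K_d/n = 1 + 1.59 × 3.2/0.22 = 24.13.
Sorption retards both mechanisms: v_R = v/R = 0.05926 m/day, D_R = D/R = 0.02797 m²/day.
Peak time from v_R²t² + 2D_R t − x² = 0: t = (√(D_R² + v_R²x²) − D_R)/v_R².
√(D_R² + v_R²x²) = √(0.02797² + 0.05926² × 461²) = 27.32; v_R² = 0.003512.
t = (27.32 − 0.02797)/0.003512 = 7770 days.

7770 days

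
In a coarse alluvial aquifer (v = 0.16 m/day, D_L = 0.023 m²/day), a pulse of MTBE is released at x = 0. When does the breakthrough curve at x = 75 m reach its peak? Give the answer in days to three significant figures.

For the 1D instantaneous-source solution, setting ∂C/∂t = 0 at fixed x gives v²t² + 2Dt − x² = 0, so t = (√(D² + v²x²) − D)/v².
√(D² + v²x²) = √(0.023² + 0.16² × 75²) = 12.00; v² = 0.0256.
t = (12.00 − 0.023)/0.0256 = 468 days (vs. the pure-advection estimate x/v = 469 d).

468 days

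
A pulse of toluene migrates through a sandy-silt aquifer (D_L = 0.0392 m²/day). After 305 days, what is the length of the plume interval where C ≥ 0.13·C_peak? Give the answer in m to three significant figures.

The plume is Gaussian with σ = √(2Dt) = √(2 × 0.0392 × 305) = 4.890 m.
C/C_peak = exp(−Δx²/(2σ²)) = 0.13 ⇒ Δx = σ·√(−2 ln 0.13) = 4.890 × 2.020 = 9.878 m.
Width = 2Δx = 19.8 m.

19.8 m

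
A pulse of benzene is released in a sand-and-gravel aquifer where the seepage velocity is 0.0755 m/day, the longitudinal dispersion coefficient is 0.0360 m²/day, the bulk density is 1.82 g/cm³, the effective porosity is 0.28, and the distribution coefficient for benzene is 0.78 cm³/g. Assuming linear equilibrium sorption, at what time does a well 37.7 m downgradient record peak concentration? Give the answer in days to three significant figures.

2990 days

Retardation factor R = 1 + ρ_b·K_d/n = 1 + 1.82 × 0.78/0.28 = 6.070.
Sorption retards both mechanisms: v_R = v/R = 0.01244 m/day, D_R = D/R = 0.005931 m²/day.
Peak time from v_R²t² + 2D_R t − x² = 0: t = (√(D_R² + v_R²x²) − D_R)/v_R².
√(D_R² + v_R²x²) = √(0.005931² + 0.01244² × 37.7²) = 0.4690; v_R² = 0.0001548.
t = (0.4690 − 0.005931)/0.0001548 = 2990 days.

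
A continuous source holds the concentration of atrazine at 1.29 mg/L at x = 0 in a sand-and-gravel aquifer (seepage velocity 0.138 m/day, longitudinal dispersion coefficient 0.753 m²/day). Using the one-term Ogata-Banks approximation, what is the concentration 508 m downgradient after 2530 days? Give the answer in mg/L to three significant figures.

For a continuous step input, C/C₀ ≈ ½·erfc((x−vt)/(2√(Dt))).
vt = 0.138 × 2530 = 349.14 m and 2√(Dt) = 2√(0.753 × 2530) = 87.29 m.
Argument (x−vt)/(2√(Dt)) = (508 − 349.14)/87.29 = 1.820; ½·erfc(1.820) = 0.005028.
C = 1.29 × 0.005028 = 0.00649 mg/L.

0.00649 mg/L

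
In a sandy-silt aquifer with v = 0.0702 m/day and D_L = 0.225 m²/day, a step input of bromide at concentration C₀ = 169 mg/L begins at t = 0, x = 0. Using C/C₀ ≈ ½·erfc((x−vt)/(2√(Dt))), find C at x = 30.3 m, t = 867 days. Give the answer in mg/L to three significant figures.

159 mg/L

For a continuous step input, C/C₀ ≈ ½·erfc((x−vt)/(2√(Dt))).
vt = 0.0702 × 867 = 60.8634 m and 2√(Dt) = 2√(0.225 × 867) = 27.93 m.
Argument (x−vt)/(2√(Dt)) = (30.3 − 60.8634)/27.93 = -1.094; ½·erfc(-1.094) = 0.9391.
C = 169 × 0.9391 = 159 mg/L.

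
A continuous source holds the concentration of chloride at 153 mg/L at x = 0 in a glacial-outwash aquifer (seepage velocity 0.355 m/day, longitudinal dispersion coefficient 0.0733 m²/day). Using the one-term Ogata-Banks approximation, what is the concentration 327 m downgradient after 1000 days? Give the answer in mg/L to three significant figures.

151 mg/L

For a continuous step input, C/C₀ ≈ ½·erfc((x−vt)/(2√(Dt))).
vt = 0.355 × 1000 = 355 m and 2√(Dt) = 2√(0.0733 × 1000) = 17.12 m.
Argument (x−vt)/(2√(Dt)) = (327 − 355)/17.12 = -1.636; ½·erfc(-1.636) = 0.9897.
C = 153 × 0.9897 = 151 mg/L.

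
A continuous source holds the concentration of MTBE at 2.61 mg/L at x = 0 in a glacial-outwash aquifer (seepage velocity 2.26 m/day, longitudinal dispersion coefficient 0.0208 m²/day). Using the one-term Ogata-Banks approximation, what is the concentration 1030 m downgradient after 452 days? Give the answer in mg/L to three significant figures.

0.0659 mg/L

For a continuous step input, C/C₀ ≈ ½·erfc((x−vt)/(2√(Dt))).
vt = 2.26 × 452 = 1021.52 m and 2√(Dt) = 2√(0.0208 × 452) = 6.132 m.
Argument (x−vt)/(2√(Dt)) = (1030 − 1021.52)/6.132 = 1.383; ½·erfc(1.383) = 0.02524.
C = 2.61 × 0.02524 = 0.0659 mg/L.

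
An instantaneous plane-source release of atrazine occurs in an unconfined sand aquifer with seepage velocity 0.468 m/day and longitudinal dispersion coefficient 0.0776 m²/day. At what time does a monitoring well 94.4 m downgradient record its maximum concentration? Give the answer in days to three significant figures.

For the 1D instantaneous-source solution, setting ∂C/∂t = 0 at fixed x gives v²t² + 2Dt − x² = 0, so t = (√(D² + v²x²) − D)/v².
√(D² + v²x²) = √(0.0776² + 0.468² × 94.4²) = 44.18; v² = 0.219024.
t = (44.18 − 0.0776)/0.219024 = 201 days (vs. the pure-advection estimate x/v = 202 d).

201 days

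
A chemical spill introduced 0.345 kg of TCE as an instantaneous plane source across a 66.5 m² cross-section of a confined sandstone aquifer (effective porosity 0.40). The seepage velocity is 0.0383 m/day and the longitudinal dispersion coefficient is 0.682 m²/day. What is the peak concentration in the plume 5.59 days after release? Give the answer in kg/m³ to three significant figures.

The peak of an instantaneous 1D plume sits at x = vt; there the Gaussian factor is 1 and C_max = M/(n_e·A·√(4πDt)), where n_e·A is the pore area the mass is dissolved in.
√(4πDt) = √(4π × 0.682 × 5.59) = 6.922 m, so C_max = 0.345/(0.40 × 66.5 × 6.922) = 0.00187 kg/m³.

0.00187 kg/m³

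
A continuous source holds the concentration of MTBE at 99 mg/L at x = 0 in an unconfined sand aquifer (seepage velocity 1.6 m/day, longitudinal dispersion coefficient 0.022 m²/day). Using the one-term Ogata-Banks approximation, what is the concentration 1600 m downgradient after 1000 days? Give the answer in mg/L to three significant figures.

For a continuous step input, C/C₀ ≈ ½·erfc((x−vt)/(2√(Dt))).
vt = 1.6 × 1000 = 1600 m and 2√(Dt) = 2√(0.022 × 1000) = 9.381 m.
Argument (x−vt)/(2√(Dt)) = (1600 − 1600)/9.381 = 0; ½·erfc(0) = 0.5000.
C = 99 × 0.5000 = 49.5 mg/L.

49.5 mg/L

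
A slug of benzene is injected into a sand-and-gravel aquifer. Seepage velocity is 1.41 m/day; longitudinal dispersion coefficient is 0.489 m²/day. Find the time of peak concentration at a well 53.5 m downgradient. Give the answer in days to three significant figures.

37.7 days

For the 1D instantaneous-source solution, setting ∂C/∂t = 0 at fixed x gives v²t² + 2Dt − x² = 0, so t = (√(D² + v²x²) − D)/v².
√(D² + v²x²) = √(0.489² + 1.41² × 53.5²) = 75.44; v² = 1.9881.
t = (75.44 − 0.489)/1.9881 = 37.7 days (vs. the pure-advection estimate x/v = 37.9 d).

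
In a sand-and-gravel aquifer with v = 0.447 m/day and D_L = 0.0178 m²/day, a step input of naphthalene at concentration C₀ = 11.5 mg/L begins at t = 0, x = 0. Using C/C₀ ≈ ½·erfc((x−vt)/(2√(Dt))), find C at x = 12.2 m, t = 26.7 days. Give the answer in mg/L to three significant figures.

4.52 mg/L

For a continuous step input, C/C₀ ≈ ½·erfc((x−vt)/(2√(Dt))).
vt = 0.447 × 26.7 = 11.9349 m and 2√(Dt) = 2√(0.0178 × 26.7) = 1.379 m.
Argument (x−vt)/(2√(Dt)) = (12.2 − 11.9349)/1.379 = 0.1922; ½·erfc(0.1922) = 0.3929.
C = 11.5 × 0.3929 = 4.52 mg/L.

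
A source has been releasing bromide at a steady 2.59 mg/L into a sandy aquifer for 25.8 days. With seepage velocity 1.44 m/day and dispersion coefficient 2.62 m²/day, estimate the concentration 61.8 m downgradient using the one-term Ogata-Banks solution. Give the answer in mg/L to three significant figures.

0.0441 mg/L

For a continuous step input, C/C₀ ≈ ½·erfc((x−vt)/(2√(Dt))).
vt = 1.44 × 25.8 = 37.152 m and 2√(Dt) = 2√(2.62 × 25.8) = 16.44 m.
Argument (x−vt)/(2√(Dt)) = (61.8 − 37.152)/16.44 = 1.499; ½·erfc(1.499) = 0.01701.
C = 2.59 × 0.01701 = 0.0441 mg/L.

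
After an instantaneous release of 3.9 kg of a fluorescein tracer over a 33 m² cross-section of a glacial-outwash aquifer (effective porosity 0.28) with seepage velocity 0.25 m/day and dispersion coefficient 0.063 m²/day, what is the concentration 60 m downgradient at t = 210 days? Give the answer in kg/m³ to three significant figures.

0.0113 kg/m³

For an instantaneous plane source, C(x,t) = M/(n_e·A·√(4πDt)) · exp(−(x−vt)²/(4Dt)), with n_e·A the pore (flow) area.
Plume center vt = 0.25 × 210 = 52.5 m, so the well at 60 m is 7.5 m downgradient of the peak.
√(4πDt) = 12.89 m, giving peak height M/(n_e·A·√(4πDt)) = 3.9/(0.28 × 33 × 12.89) = 0.03274 kg/m³.
(x−vt)²/(4Dt) = (7.5)²/(4 × 0.063 × 210) = 1.063; exp(−1.063) = 0.3454.
C = 0.03274 × 0.3454 = 0.0113 kg/m³.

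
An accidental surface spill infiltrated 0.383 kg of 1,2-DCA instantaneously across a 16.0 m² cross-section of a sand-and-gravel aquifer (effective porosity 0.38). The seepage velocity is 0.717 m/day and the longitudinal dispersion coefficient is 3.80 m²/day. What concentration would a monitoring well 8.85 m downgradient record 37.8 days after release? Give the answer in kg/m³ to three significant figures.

For an instantaneous plane source, C(x,t) = M/(n_e·A·√(4πDt)) · exp(−(x−vt)²/(4Dt)), with n_e·A the pore (flow) area.
Plume center vt = 0.717 × 37.8 = 27.1026 m, so the well at 8.85 m is 18.2526 m upgradient of the peak.
√(4πDt) = 42.49 m, giving peak height M/(n_e·A·√(4πDt)) = 0.383/(0.38 × 16.0 × 42.49) = 0.001483 kg/m³.
(x−vt)²/(4Dt) = (-18.2526)²/(4 × 3.80 × 37.8) = 0.5798; exp(−0.5798) = 0.5600.
C = 0.001483 × 0.5600 = 0.000830 kg/m³.

0.000830 kg/m³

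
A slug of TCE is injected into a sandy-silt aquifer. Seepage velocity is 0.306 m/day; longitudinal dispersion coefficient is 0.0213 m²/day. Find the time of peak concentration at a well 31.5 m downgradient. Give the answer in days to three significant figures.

103 days

For the 1D instantaneous-source solution, setting ∂C/∂t = 0 at fixed x gives v²t² + 2Dt − x² = 0, so t = (√(D² + v²x²) − D)/v².
√(D² + v²x²) = √(0.0213² + 0.306² × 31.5²) = 9.639; v² = 0.093636.
t = (9.639 − 0.0213)/0.093636 = 103 days (vs. the pure-advection estimate x/v = 103 d).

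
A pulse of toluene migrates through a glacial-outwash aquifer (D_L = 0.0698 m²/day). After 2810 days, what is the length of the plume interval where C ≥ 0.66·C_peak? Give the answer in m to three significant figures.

The plume is Gaussian with σ = √(2Dt) = √(2 × 0.0698 × 2810) = 19.81 m.
C/C_peak = exp(−Δx²/(2σ²)) = 0.66 ⇒ Δx = σ·√(−2 ln 0.66) = 19.81 × 0.9116 = 18.06 m.
Width = 2Δx = 36.1 m.

36.1 m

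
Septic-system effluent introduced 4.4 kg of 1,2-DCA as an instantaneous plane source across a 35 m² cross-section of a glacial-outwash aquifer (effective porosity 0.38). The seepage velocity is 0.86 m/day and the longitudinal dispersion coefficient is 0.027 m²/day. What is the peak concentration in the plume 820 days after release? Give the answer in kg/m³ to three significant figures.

0.0198 kg/m³

The peak of an instantaneous 1D plume sits at x = vt; there the Gaussian factor is 1 and C_max = M/(n_e·A·√(4πDt)), where n_e·A is the pore area the mass is dissolved in.
√(4πDt) = √(4π × 0.027 × 820) = 16.68 m, so C_max = 4.4/(0.38 × 35 × 16.68) = 0.0198 kg/m³.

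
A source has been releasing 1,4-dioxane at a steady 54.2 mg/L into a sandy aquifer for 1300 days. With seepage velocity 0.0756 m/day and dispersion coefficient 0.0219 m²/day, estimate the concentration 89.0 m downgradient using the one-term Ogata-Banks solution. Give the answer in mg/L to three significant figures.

48.3 mg/L

For a continuous step input, C/C₀ ≈ ½·erfc((x−vt)/(2√(Dt))).
vt = 0.0756 × 1300 = 98.28 m and 2√(Dt) = 2√(0.0219 × 1300) = 10.67 m.
Argument (x−vt)/(2√(Dt)) = (89.0 − 98.28)/10.67 = -0.8697; ½·erfc(-0.8697) = 0.8906.
C = 54.2 × 0.8906 = 48.3 mg/L.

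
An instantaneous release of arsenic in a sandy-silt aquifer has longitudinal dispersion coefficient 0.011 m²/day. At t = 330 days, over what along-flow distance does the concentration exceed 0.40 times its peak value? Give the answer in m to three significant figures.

The plume is Gaussian with σ = √(2Dt) = √(2 × 0.011 × 330) = 2.694 m.
C/C_peak = exp(−Δx²/(2σ²)) = 0.40 ⇒ Δx = σ·√(−2 ln 0.40) = 2.694 × 1.354 = 3.648 m.
Width = 2Δx = 7.30 m.

7.30 m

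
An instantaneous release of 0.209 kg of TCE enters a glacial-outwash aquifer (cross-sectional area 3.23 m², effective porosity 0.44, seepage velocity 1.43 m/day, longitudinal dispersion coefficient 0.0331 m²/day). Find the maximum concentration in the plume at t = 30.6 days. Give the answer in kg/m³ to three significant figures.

0.0412 kg/m³

The peak of an instantaneous 1D plume sits at x = vt; there the Gaussian factor is 1 and C_max = M/(n_e·A·√(4πDt)), where n_e·A is the pore area the mass is dissolved in.
√(4πDt) = √(4π × 0.0331 × 30.6) = 3.568 m, so C_max = 0.209/(0.44 × 3.23 × 3.568) = 0.0412 kg/m³.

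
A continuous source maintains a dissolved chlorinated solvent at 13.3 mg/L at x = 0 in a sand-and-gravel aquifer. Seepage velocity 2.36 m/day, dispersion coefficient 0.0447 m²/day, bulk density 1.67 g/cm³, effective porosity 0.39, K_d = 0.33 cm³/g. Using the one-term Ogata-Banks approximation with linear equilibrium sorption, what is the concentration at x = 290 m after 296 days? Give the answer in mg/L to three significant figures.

5.83 mg/L

Retardation factor R = 1 + ρ_b·K_d/n = 1 + 1.67 × 0.33/0.39 = 2.413.
Sorption retards both mechanisms: v_R = v/R = 0.9780 m/day, D_R = D/R = 0.01852 m²/day.
v_R·t = 0.9780 × 296 = 289.488 m; 2√(D_R t) = 4.683 m; argument = (290 − 289.488)/4.683 = 0.1093.
C = C₀ × ½·erfc(0.1093) = 13.3 × 0.4386 = 5.83 mg/L.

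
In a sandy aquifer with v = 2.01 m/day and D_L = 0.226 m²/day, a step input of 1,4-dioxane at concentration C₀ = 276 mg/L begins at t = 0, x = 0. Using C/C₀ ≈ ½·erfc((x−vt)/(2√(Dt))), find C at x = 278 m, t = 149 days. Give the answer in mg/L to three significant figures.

275 mg/L

For a continuous step input, C/C₀ ≈ ½·erfc((x−vt)/(2√(Dt))).
vt = 2.01 × 149 = 299.49 m and 2√(Dt) = 2√(0.226 × 149) = 11.61 m.
Argument (x−vt)/(2√(Dt)) = (278 − 299.49)/11.61 = -1.851; ½·erfc(-1.851) = 0.9956.
C = 276 × 0.9956 = 275 mg/L.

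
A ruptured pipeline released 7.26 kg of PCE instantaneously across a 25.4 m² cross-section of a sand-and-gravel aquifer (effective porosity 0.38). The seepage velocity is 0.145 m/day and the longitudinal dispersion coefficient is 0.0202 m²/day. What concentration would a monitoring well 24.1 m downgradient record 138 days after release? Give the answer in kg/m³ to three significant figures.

For an instantaneous plane source, C(x,t) = M/(n_e·A·√(4πDt)) · exp(−(x−vt)²/(4Dt)), with n_e·A the pore (flow) area.
Plume center vt = 0.145 × 138 = 20.01 m, so the well at 24.1 m is 4.09 m downgradient of the peak.
√(4πDt) = 5.919 m, giving peak height M/(n_e·A·√(4πDt)) = 7.26/(0.38 × 25.4 × 5.919) = 0.1271 kg/m³.
(x−vt)²/(4Dt) = (4.09)²/(4 × 0.0202 × 138) = 1.500; exp(−1.500) = 0.2231.
C = 0.1271 × 0.2231 = 0.0284 kg/m³.

0.0284 kg/m³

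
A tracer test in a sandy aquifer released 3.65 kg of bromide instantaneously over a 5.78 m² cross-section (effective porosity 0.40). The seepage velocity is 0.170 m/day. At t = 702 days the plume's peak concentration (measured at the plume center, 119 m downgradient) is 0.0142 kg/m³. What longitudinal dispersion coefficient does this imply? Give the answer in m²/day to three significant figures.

1.40 m²/day

At the plume center C_max = M/(n_e·A·√(4πDt)), so D = M²/(4πt·(n_e·A·C_max)²).
n_e·A·C_max = 0.40 × 5.78 × 0.0142 = 0.03283 kg/m.
D = 3.65²/(4π × 702 × 0.03283²) = 1.40 m²/day.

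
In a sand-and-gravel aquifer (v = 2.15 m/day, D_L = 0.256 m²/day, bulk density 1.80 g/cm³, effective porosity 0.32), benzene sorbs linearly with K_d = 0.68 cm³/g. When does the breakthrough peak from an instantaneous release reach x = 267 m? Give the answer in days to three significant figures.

599 days

Retardation factor R = 1 + ρ_b·K_d/n = 1 + 1.80 × 0.68/0.32 = 4.825.
Sorption retards both mechanisms: v_R = v/R = 0.4456 m/day, D_R = D/R = 0.05306 m²/day.
Peak time from v_R²t² + 2D_R t − x² = 0: t = (√(D_R² + v_R²x²) − D_R)/v_R².
√(D_R² + v_R²x²) = √(0.05306² + 0.4456² × 267²) = 119.0; v_R² = 0.1986.
t = (119.0 − 0.05306)/0.1986 = 599 days.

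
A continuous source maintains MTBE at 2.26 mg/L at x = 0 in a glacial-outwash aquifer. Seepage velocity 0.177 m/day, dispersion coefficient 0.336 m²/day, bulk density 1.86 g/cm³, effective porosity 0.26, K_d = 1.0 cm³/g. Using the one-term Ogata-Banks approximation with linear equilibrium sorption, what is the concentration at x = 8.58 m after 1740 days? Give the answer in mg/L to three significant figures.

2.24 mg/L

Retardation factor R = 1 + ρ_b·K_d/n = 1 + 1.86 × 1.0/0.26 = 8.154.
Sorption retards both mechanisms: v_R = v/R = 0.02171 m/day, D_R = D/R = 0.04121 m²/day.
v_R·t = 0.02171 × 1740 = 37.7754 m; 2√(D_R t) = 16.94 m; argument = (8.58 − 37.7754)/16.94 = -1.723.
C = C₀ × ½·erfc(-1.723) = 2.26 × 0.9926 = 2.24 mg/L.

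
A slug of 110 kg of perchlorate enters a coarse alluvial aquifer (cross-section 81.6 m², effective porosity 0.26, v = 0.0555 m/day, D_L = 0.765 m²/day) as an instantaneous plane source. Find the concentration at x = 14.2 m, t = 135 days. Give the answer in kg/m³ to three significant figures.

For an instantaneous plane source, C(x,t) = M/(n_e·A·√(4πDt)) · exp(−(x−vt)²/(4Dt)), with n_e·A the pore (flow) area.
Plume center vt = 0.0555 × 135 = 7.4925 m, so the well at 14.2 m is 6.7075 m downgradient of the peak.
√(4πDt) = 36.02 m, giving peak height M/(n_e·A·√(4πDt)) = 110/(0.26 × 81.6 × 36.02) = 0.1439 kg/m³.
(x−vt)²/(4Dt) = (6.7075)²/(4 × 0.765 × 135) = 0.1089; exp(−0.1089) = 0.8968.
C = 0.1439 × 0.8968 = 0.129 kg/m³.

0.129 kg/m³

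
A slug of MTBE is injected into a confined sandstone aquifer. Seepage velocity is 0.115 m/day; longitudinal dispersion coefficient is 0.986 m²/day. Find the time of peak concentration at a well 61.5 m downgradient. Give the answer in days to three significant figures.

For the 1D instantaneous-source solution, setting ∂C/∂t = 0 at fixed x gives v²t² + 2Dt − x² = 0, so t = (√(D² + v²x²) − D)/v².
√(D² + v²x²) = √(0.986² + 0.115² × 61.5²) = 7.141; v² = 0.013225.
t = (7.141 − 0.986)/0.013225 = 465 days (vs. the pure-advection estimate x/v = 535 d).

465 days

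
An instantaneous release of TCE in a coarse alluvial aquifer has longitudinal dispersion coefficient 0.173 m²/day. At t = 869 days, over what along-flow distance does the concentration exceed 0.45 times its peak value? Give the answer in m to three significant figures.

43.8 m

The plume is Gaussian with σ = √(2Dt) = √(2 × 0.173 × 869) = 17.34 m.
C/C_peak = exp(−Δx²/(2σ²)) = 0.45 ⇒ Δx = σ·√(−2 ln 0.45) = 17.34 × 1.264 = 21.92 m.
Width = 2Δx = 43.8 m.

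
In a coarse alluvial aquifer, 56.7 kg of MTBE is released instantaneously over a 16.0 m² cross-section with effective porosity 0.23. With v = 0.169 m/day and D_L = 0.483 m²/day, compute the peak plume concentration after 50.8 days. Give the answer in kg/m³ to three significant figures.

The peak of an instantaneous 1D plume sits at x = vt; there the Gaussian factor is 1 and C_max = M/(n_e·A·√(4πDt)), where n_e·A is the pore area the mass is dissolved in.
√(4πDt) = √(4π × 0.483 × 50.8) = 17.56 m, so C_max = 56.7/(0.23 × 16.0 × 17.56) = 0.877 kg/m³.

0.877 kg/m³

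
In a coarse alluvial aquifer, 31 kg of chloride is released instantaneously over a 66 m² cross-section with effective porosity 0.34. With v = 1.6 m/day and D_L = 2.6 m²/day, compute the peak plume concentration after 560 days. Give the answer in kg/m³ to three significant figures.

0.0102 kg/m³

The peak of an instantaneous 1D plume sits at x = vt; there the Gaussian factor is 1 and C_max = M/(n_e·A·√(4πDt)), where n_e·A is the pore area the mass is dissolved in.
√(4πDt) = √(4π × 2.6 × 560) = 135.3 m, so C_max = 31/(0.34 × 66 × 135.3) = 0.0102 kg/m³.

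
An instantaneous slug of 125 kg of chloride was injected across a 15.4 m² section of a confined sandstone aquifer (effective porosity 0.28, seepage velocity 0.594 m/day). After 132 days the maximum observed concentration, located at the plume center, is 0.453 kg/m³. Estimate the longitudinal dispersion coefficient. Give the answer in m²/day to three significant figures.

At the plume center C_max = M/(n_e·A·√(4πDt)), so D = M²/(4πt·(n_e·A·C_max)²).
n_e·A·C_max = 0.28 × 15.4 × 0.453 = 1.953 kg/m.
D = 125²/(4π × 132 × 1.953²) = 2.47 m²/day.

2.47 m²/day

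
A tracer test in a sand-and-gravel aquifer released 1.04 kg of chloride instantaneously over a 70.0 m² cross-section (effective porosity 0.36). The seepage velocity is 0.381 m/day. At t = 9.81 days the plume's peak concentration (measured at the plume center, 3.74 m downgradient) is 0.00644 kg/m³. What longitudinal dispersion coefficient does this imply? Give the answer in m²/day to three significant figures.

At the plume center C_max = M/(n_e·A·√(4πDt)), so D = M²/(4πt·(n_e·A·C_max)²).
n_e·A·C_max = 0.36 × 70.0 × 0.00644 = 0.1623 kg/m.
D = 1.04²/(4π × 9.81 × 0.1623²) = 0.333 m²/day.

0.333 m²/day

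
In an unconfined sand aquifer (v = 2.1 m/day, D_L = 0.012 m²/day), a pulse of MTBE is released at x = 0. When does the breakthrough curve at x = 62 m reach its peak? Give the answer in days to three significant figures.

For the 1D instantaneous-source solution, setting ∂C/∂t = 0 at fixed x gives v²t² + 2Dt − x² = 0, so t = (√(D² + v²x²) − D)/v².
√(D² + v²x²) = √(0.012² + 2.1² × 62²) = 130.2; v² = 4.41.
t = (130.2 − 0.012)/4.41 = 29.5 days (vs. the pure-advection estimate x/v = 29.5 d).

29.5 days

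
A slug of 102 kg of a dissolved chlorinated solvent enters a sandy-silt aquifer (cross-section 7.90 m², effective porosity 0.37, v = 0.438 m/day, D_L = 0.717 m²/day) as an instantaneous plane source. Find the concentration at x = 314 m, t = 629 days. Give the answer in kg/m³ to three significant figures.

0.204 kg/m³

For an instantaneous plane source, C(x,t) = M/(n_e·A·√(4πDt)) · exp(−(x−vt)²/(4Dt)), with n_e·A the pore (flow) area.
Plume center vt = 0.438 × 629 = 275.502 m, so the well at 314 m is 38.498 m downgradient of the peak.
√(4πDt) = 75.28 m, giving peak height M/(n_e·A·√(4πDt)) = 102/(0.37 × 7.90 × 75.28) = 0.4635 kg/m³.
(x−vt)²/(4Dt) = (38.498)²/(4 × 0.717 × 629) = 0.8216; exp(−0.8216) = 0.4397.
C = 0.4635 × 0.4397 = 0.204 kg/m³.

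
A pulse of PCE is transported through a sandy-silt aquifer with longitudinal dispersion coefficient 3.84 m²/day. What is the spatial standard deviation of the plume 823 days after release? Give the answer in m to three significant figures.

79.5 m

Dispersive spreading gives a Gaussian with σ² = 2Dt; advection only shifts the center.
σ = √(2 × 3.84 × 823) = 79.5 m.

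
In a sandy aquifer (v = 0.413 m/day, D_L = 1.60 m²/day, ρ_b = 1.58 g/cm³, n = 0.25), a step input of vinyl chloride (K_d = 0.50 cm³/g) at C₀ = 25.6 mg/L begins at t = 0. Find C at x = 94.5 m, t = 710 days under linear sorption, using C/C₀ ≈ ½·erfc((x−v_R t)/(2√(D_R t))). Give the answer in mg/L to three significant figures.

3.89 mg/L

Retardation factor R = 1 + ρ_b·K_d/n = 1 + 1.58 × 0.50/0.25 = 4.160.
Sorption retards both mechanisms: v_R = v/R = 0.09928 m/day, D_R = D/R = 0.3846 m²/day.
v_R·t = 0.09928 × 710 = 70.4888 m; 2√(D_R t) = 33.05 m; argument = (94.5 − 70.4888)/33.05 = 0.7265.
C = C₀ × ½·erfc(0.7265) = 25.6 × 0.1521 = 3.89 mg/L.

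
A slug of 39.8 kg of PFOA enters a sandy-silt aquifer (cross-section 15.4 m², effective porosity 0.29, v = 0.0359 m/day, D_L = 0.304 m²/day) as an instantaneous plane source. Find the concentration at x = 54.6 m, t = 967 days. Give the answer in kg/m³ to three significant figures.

0.105 kg/m³

For an instantaneous plane source, C(x,t) = M/(n_e·A·√(4πDt)) · exp(−(x−vt)²/(4Dt)), with n_e·A the pore (flow) area.
Plume center vt = 0.0359 × 967 = 34.7153 m, so the well at 54.6 m is 19.8847 m downgradient of the peak.
√(4πDt) = 60.78 m, giving peak height M/(n_e·A·√(4πDt)) = 39.8/(0.29 × 15.4 × 60.78) = 0.1466 kg/m³.
(x−vt)²/(4Dt) = (19.8847)²/(4 × 0.304 × 967) = 0.3363; exp(−0.3363) = 0.7144.
C = 0.1466 × 0.7144 = 0.105 kg/m³.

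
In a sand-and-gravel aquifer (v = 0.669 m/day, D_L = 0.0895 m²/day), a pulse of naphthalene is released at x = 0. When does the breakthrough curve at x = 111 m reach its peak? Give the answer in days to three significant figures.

For the 1D instantaneous-source solution, setting ∂C/∂t = 0 at fixed x gives v²t² + 2Dt − x² = 0, so t = (√(D² + v²x²) − D)/v².
√(D² + v²x²) = √(0.0895² + 0.669² × 111²) = 74.26; v² = 0.447561.
t = (74.26 − 0.0895)/0.447561 = 166 days (vs. the pure-advection estimate x/v = 166 d).

166 days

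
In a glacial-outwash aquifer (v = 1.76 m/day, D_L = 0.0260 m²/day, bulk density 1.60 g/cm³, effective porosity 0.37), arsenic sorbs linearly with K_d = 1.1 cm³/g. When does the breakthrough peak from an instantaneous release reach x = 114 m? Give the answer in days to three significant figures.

Retardation factor R = 1 + ρ_b·K_d/n = 1 + 1.60 × 1.1/0.37 = 5.757.
Sorption retards both mechanisms: v_R = v/R = 0.3057 m/day, D_R = D/R = 0.004516 m²/day.
Peak time from v_R²t² + 2D_R t − x² = 0: t = (√(D_R² + v_R²x²) − D_R)/v_R².
√(D_R² + v_R²x²) = √(0.004516² + 0.3057² × 114²) = 34.85; v_R² = 0.09345.
t = (34.85 − 0.004516)/0.09345 = 373 days.

373 days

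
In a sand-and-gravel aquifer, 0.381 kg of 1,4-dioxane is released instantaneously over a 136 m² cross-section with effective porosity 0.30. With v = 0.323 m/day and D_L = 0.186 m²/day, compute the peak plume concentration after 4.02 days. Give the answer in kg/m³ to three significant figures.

The peak of an instantaneous 1D plume sits at x = vt; there the Gaussian factor is 1 and C_max = M/(n_e·A·√(4πDt)), where n_e·A is the pore area the mass is dissolved in.
√(4πDt) = √(4π × 0.186 × 4.02) = 3.065 m, so C_max = 0.381/(0.30 × 136 × 3.065) = 0.00305 kg/m³.

0.00305 kg/m³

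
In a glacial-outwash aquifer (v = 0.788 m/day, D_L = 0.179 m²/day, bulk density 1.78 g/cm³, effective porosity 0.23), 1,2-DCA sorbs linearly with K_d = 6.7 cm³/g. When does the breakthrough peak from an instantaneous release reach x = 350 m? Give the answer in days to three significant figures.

23500 days

Retardation factor R = 1 + ρ_b·K_d/n = 1 + 1.78 × 6.7/0.23 = 52.85.
Sorption retards both mechanisms: v_R = v/R = 0.01491 m/day, D_R = D/R = 0.003387 m²/day.
Peak time from v_R²t² + 2D_R t − x² = 0: t = (√(D_R² + v_R²x²) − D_R)/v_R².
√(D_R² + v_R²x²) = √(0.003387² + 0.01491² × 350²) = 5.219; v_R² = 0.0002223.
t = (5.219 − 0.003387)/0.0002223 = 23500 days.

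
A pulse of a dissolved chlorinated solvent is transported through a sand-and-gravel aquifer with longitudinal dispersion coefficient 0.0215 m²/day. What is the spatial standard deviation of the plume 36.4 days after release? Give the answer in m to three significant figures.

1.25 m

Dispersive spreading gives a Gaussian with σ² = 2Dt; advection only shifts the center.
σ = √(2 × 0.0215 × 36.4) = 1.25 m.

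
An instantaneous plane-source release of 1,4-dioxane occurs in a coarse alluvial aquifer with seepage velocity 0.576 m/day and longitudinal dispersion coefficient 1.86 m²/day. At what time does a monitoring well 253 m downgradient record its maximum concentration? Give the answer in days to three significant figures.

434 days

For the 1D instantaneous-source solution, setting ∂C/∂t = 0 at fixed x gives v²t² + 2Dt − x² = 0, so t = (√(D² + v²x²) − D)/v².
√(D² + v²x²) = √(1.86² + 0.576² × 253²) = 145.7; v² = 0.331776.
t = (145.7 − 1.86)/0.331776 = 434 days (vs. the pure-advection estimate x/v = 439 d).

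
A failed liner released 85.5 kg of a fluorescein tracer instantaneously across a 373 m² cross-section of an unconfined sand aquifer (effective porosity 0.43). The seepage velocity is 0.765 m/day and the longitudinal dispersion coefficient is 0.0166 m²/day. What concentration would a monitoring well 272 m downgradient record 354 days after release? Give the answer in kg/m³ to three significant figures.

For an instantaneous plane source, C(x,t) = M/(n_e·A·√(4πDt)) · exp(−(x−vt)²/(4Dt)), with n_e·A the pore (flow) area.
Plume center vt = 0.765 × 354 = 270.81 m, so the well at 272 m is 1.19 m downgradient of the peak.
√(4πDt) = 8.593 m, giving peak height M/(n_e·A·√(4πDt)) = 85.5/(0.43 × 373 × 8.593) = 0.06204 kg/m³.
(x−vt)²/(4Dt) = (1.19)²/(4 × 0.0166 × 354) = 0.06025; exp(−0.06025) = 0.9415.
C = 0.06204 × 0.9415 = 0.0584 kg/m³.

0.0584 kg/m³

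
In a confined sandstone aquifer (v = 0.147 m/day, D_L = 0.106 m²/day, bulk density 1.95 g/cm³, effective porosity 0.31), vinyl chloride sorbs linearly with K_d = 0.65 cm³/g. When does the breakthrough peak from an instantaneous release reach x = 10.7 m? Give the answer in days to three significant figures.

346 days

Retardation factor R = 1 + ρ_b·K_d/n = 1 + 1.95 × 0.65/0.31 = 5.089.
Sorption retards both mechanisms: v_R = v/R = 0.02889 m/day, D_R = D/R = 0.02083 m²/day.
Peak time from v_R²t² + 2D_R t − x² = 0: t = (√(D_R² + v_R²x²) − D_R)/v_R².
√(D_R² + v_R²x²) = √(0.02083² + 0.02889² × 10.7²) = 0.3098; v_R² = 0.0008346.
t = (0.3098 − 0.02083)/0.0008346 = 346 days.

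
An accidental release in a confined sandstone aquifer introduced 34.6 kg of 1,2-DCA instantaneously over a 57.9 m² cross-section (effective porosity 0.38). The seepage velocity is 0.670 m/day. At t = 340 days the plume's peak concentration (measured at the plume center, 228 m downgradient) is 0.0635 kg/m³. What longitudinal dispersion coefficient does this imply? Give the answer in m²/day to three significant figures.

At the plume center C_max = M/(n_e·A·√(4πDt)), so D = M²/(4πt·(n_e·A·C_max)²).
n_e·A·C_max = 0.38 × 57.9 × 0.0635 = 1.397 kg/m.
D = 34.6²/(4π × 340 × 1.397²) = 0.144 m²/day.

0.144 m²/day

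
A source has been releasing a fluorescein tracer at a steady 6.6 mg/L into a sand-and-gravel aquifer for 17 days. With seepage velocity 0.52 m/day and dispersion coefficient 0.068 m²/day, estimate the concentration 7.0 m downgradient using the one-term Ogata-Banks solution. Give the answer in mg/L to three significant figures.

5.85 mg/L

For a continuous step input, C/C₀ ≈ ½·erfc((x−vt)/(2√(Dt))).
vt = 0.52 × 17 = 8.84 m and 2√(Dt) = 2√(0.068 × 17) = 2.150 m.
Argument (x−vt)/(2√(Dt)) = (7.0 − 8.84)/2.150 = -0.8558; ½·erfc(-0.8558) = 0.8869.
C = 6.6 × 0.8869 = 5.85 mg/L.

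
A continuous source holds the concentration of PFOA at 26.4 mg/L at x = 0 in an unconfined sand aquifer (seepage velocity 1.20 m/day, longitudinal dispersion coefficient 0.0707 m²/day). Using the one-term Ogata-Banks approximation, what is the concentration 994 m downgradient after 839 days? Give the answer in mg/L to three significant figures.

For a continuous step input, C/C₀ ≈ ½·erfc((x−vt)/(2√(Dt))).
vt = 1.20 × 839 = 1006.8 m and 2√(Dt) = 2√(0.0707 × 839) = 15.40 m.
Argument (x−vt)/(2√(Dt)) = (994 − 1006.8)/15.40 = -0.8312; ½·erfc(-0.8312) = 0.8801.
C = 26.4 × 0.8801 = 23.2 mg/L.

23.2 mg/L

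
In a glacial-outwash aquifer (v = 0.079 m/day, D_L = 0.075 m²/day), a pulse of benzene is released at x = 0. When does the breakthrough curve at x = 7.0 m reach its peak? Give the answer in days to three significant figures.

77.4 days

For the 1D instantaneous-source solution, setting ∂C/∂t = 0 at fixed x gives v²t² + 2Dt − x² = 0, so t = (√(D² + v²x²) − D)/v².
√(D² + v²x²) = √(0.075² + 0.079² × 7.0²) = 0.5581; v² = 0.006241.
t = (0.5581 − 0.075)/0.006241 = 77.4 days (vs. the pure-advection estimate x/v = 88.6 d).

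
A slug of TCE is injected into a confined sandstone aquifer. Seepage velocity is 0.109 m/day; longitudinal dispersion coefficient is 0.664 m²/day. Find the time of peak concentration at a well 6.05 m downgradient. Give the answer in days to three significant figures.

For the 1D instantaneous-source solution, setting ∂C/∂t = 0 at fixed x gives v²t² + 2Dt − x² = 0, so t = (√(D² + v²x²) − D)/v².
√(D² + v²x²) = √(0.664² + 0.109² × 6.05²) = 0.9358; v² = 0.011881.
t = (0.9358 − 0.664)/0.011881 = 22.9 days (vs. the pure-advection estimate x/v = 55.5 d).

22.9 days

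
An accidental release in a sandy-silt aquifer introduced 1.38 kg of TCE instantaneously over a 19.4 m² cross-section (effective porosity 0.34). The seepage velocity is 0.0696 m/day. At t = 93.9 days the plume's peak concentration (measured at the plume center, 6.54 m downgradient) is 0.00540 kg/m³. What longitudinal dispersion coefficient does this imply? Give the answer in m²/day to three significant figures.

At the plume center C_max = M/(n_e·A·√(4πDt)), so D = M²/(4πt·(n_e·A·C_max)²).
n_e·A·C_max = 0.34 × 19.4 × 0.00540 = 0.03562 kg/m.
D = 1.38²/(4π × 93.9 × 0.03562²) = 1.27 m²/day.

1.27 m²/day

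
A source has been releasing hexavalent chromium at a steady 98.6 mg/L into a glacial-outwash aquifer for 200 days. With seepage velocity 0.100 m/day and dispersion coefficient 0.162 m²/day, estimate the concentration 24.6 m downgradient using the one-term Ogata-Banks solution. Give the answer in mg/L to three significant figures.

28.0 mg/L

For a continuous step input, C/C₀ ≈ ½·erfc((x−vt)/(2√(Dt))).
vt = 0.100 × 200 = 20 m and 2√(Dt) = 2√(0.162 × 200) = 11.38 m.
Argument (x−vt)/(2√(Dt)) = (24.6 − 20)/11.38 = 0.4042; ½·erfc(0.4042) = 0.2838.
C = 98.6 × 0.2838 = 28.0 mg/L.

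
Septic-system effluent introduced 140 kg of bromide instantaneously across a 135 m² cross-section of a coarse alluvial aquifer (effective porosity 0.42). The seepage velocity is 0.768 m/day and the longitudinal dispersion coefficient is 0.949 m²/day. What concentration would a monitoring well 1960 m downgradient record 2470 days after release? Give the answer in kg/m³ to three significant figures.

For an instantaneous plane source, C(x,t) = M/(n_e·A·√(4πDt)) · exp(−(x−vt)²/(4Dt)), with n_e·A the pore (flow) area.
Plume center vt = 0.768 × 2470 = 1896.96 m, so the well at 1960 m is 63.04 m downgradient of the peak.
√(4πDt) = 171.6 m, giving peak height M/(n_e·A·√(4πDt)) = 140/(0.42 × 135 × 171.6) = 0.01439 kg/m³.
(x−vt)²/(4Dt) = (63.04)²/(4 × 0.949 × 2470) = 0.4238; exp(−0.4238) = 0.6546.
C = 0.01439 × 0.6546 = 0.00942 kg/m³.

0.00942 kg/m³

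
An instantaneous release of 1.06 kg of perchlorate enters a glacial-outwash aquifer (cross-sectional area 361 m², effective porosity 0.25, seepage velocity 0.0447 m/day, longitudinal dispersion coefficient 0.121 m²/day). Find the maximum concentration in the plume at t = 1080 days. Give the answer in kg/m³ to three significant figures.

The peak of an instantaneous 1D plume sits at x = vt; there the Gaussian factor is 1 and C_max = M/(n_e·A·√(4πDt)), where n_e·A is the pore area the mass is dissolved in.
√(4πDt) = √(4π × 0.121 × 1080) = 40.52 m, so C_max = 1.06/(0.25 × 361 × 40.52) = 0.000290 kg/m³.

0.000290 kg/m³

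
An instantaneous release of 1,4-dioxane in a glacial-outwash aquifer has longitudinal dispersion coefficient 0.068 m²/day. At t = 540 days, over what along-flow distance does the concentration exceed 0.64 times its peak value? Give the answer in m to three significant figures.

The plume is Gaussian with σ = √(2Dt) = √(2 × 0.068 × 540) = 8.570 m.
C/C_peak = exp(−Δx²/(2σ²)) = 0.64 ⇒ Δx = σ·√(−2 ln 0.64) = 8.570 × 0.9448 = 8.097 m.
Width = 2Δx = 16.2 m.

16.2 m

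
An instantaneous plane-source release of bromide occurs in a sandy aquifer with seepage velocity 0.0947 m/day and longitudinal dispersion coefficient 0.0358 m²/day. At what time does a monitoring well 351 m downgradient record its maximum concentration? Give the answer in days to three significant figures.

3700 days

For the 1D instantaneous-source solution, setting ∂C/∂t = 0 at fixed x gives v²t² + 2Dt − x² = 0, so t = (√(D² + v²x²) − D)/v².
√(D² + v²x²) = √(0.0358² + 0.0947² × 351²) = 33.24; v² = 0.00896809.
t = (33.24 − 0.0358)/0.00896809 = 3700 days (vs. the pure-advection estimate x/v = 3710 d).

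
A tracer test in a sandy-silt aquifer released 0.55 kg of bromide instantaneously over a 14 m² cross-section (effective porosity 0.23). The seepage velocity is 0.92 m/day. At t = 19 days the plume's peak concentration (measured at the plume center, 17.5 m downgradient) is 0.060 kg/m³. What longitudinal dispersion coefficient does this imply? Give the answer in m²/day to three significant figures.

0.0339 m²/day

At the plume center C_max = M/(n_e·A·√(4πDt)), so D = M²/(4πt·(n_e·A·C_max)²).
n_e·A·C_max = 0.23 × 14 × 0.060 = 0.1932 kg/m.
D = 0.55²/(4π × 19 × 0.1932²) = 0.0339 m²/day.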